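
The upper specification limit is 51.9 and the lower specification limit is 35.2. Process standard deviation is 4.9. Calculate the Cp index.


Cp = (51.9 - 35.2) / (6 * 4.9)

0.57


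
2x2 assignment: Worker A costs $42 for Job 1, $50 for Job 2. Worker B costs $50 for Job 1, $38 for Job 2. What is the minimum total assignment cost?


Option 1: A->1 + B->2 = $42 + $38 = $80
Option 2: A->2 + B->1 = $50 + $50 = $100
Min cost = min($80, $100) = $80

$80


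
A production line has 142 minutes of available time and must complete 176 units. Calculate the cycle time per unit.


Formula: CT = Available Time / Number of Units
CT = 142 min / 176 units
CT = 0.81 min/unit

0.81 min/unit


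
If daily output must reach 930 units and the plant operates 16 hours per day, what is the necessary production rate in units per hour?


Formula: Production Rate = Daily Demand / Available Hours
Rate = 930 units/day / 16 hours/day
Rate = 58.1 units/hour

58.1 units/hour


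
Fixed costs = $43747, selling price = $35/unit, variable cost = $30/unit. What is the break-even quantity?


Formula: BEQ = Fixed Costs / (Price - Variable Cost)
Contribution margin = $35 - $30 = $5/unit
BEQ = ceil($43747 / $5/unit) = ceil(8749.4) = 8750 units

8750 units


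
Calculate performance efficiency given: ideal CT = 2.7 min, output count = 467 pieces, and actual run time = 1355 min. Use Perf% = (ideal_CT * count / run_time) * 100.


Formula: Performance = (Ideal CT * Total Count) / Run Time * 100
Ideal output time = 2.7 * 467 = 1260.9 min
Performance = 1260.9 / 1355 * 100 = 93.1%

93.1%


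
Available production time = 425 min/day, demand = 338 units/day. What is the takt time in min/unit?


Formula: Takt Time = Available Production Time / Customer Demand
Takt = 425 min/day / 338 units/day
Takt = 1.26 min/unit

1.26 min/unit


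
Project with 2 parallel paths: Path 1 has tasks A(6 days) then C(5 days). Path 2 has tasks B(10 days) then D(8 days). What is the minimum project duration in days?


Path 1 = 6 + 5 = 11 days
Path 2 = 10 + 8 = 18 days
Duration = max(11, 18) = 18 days

18 days


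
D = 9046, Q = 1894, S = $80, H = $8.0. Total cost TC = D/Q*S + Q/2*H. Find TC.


TC = 9046/1894 * 80 + 1894/2 * 8.0

$7958.09


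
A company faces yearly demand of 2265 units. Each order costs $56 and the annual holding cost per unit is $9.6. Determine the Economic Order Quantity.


Formula: EOQ = sqrt(2 * D * S / H)
Numerator: 2 * 2265 * 56 = 253680
2DS/H = 253680 / 9.6 = 26425.0
EOQ = sqrt(26425.0) = 162.6 units

162.6 units


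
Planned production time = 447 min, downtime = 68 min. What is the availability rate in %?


Formula: Availability = (Planned Time - Downtime) / Planned Time * 100
Uptime = 447 - 68 = 379 min
Availability = 379 / 447 * 100 = 84.8%

84.8%


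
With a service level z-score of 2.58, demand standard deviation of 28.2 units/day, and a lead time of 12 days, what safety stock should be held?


Formula: SS = z * sigma_d * sqrt(LT)
sqrt(LT) = sqrt(12) = 3.4641
SS = 2.58 * 28.2 * 3.4641
SS = 252.0 units

252.0 units


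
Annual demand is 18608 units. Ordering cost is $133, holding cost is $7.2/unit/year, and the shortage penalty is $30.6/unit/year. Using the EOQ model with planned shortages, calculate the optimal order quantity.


Formula: EOQ* = sqrt(2DS/H) * sqrt((H+P)/P)
Base EOQ = sqrt(2*18608*133/7.2) = 829.13 units
Correction = sqrt((7.2+30.6)/30.6) = 1.11144
EOQ* = 829.13 * 1.11144 = 921.5 units

921.5 units


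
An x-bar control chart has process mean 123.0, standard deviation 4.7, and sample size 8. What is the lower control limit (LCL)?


LCL = 123.0 - 3 * 4.7 / sqrt(8)

118.01


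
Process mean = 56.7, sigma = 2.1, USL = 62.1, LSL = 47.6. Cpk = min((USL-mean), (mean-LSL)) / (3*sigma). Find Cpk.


Cpu = (62.1 - 56.7) / (3 * 2.1) = 0.86
Cpl = (56.7 - 47.6) / (3 * 2.1) = 1.44
Cpk = min(0.86, 1.44) = 0.86

0.86


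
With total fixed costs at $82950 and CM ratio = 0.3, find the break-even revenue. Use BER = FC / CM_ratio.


Formula: BER = Fixed Costs / Contribution Margin Ratio
BER = $82950 / 0.3
BER = $276500.00 (to the nearest cent)

$276500.00


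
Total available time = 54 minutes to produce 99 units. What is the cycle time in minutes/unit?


Formula: CT = Available Time / Number of Units
CT = 54 min / 99 units
CT = 0.55 min/unit

0.55 min/unit


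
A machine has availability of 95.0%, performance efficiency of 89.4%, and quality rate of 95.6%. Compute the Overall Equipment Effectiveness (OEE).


Formula: OEE = Availability * Performance * Quality / 10000
A * P = 95.0% * 89.4% / 100 = 84.93%
OEE = 84.93% * 95.6% / 100 = 81.2%

81.2%


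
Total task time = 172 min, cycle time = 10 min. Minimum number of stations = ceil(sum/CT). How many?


Formula: N_min = ceil(Sum of Task Times / Cycle Time)
N_min = ceil(172 min / 10 min) = ceil(17.2)
N_min = 18 stations

18


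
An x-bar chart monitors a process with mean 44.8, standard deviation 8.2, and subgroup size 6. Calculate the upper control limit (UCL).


UCL = 44.8 + 3 * 8.2 / sqrt(6)

54.84


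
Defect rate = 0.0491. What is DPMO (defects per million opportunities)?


DPMO = defect_rate * 1000000 = 0.0491 * 1000000

49100


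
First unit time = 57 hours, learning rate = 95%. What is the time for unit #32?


Formula: T_n = T_1 * (learning_rate)^(log2(n)) where learning_rate = rate/100
Doublings = log2(32) = 5
T_n = 57 * 0.95^5
T_n = 57 * 0.7738 = 44.1 hours

44.1 hours


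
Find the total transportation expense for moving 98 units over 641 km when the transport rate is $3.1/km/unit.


TC = dist * cost * units = 641 * 3.1 * 98 = $194735.80

$194735.80


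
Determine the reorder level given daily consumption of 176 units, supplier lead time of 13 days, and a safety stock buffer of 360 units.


Formula: ROP = (Daily Demand * Lead Time) + Safety Stock
Demand during lead time = 176 * 13 = 2288 units
ROP = 2288 + 360 = 2648 units

2648 units


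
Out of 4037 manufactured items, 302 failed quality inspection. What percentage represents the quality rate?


Formula: Quality Rate = Good Pieces / Total Pieces * 100
Good pieces = 4037 - 302 = 3735
QR = 3735 / 4037 * 100 = 92.5%

92.5%


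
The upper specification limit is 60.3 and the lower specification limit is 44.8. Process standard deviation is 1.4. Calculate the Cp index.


Cp = (60.3 - 44.8) / (6 * 1.4)

1.85


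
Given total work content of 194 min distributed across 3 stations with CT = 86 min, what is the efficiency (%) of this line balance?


Formula: Efficiency = Sum of Task Times / (N_stations * CT) * 100
Total station capacity = 3 stations * 86 min = 258 min
Efficiency = 194 / 258 * 100 = 75.2%

75.2%


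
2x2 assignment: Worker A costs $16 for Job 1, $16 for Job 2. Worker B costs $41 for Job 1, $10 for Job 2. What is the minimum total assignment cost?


Option 1: A->1 + B->2 = $16 + $10 = $26
Option 2: A->2 + B->1 = $16 + $41 = $57
Min cost = min($26, $57) = $26

$26


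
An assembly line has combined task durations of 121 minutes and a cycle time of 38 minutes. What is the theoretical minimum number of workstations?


Formula: N_min = ceil(Sum of Task Times / Cycle Time)
N_min = ceil(121 min / 38 min) = ceil(3.1842)
N_min = 4 stations

4


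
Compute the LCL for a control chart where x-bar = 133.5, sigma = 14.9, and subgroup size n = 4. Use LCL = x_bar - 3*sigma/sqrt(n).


LCL = 133.5 - 3 * 14.9 / sqrt(4)

111.15


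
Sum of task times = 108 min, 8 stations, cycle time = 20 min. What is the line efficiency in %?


Formula: Efficiency = Sum of Task Times / (N_stations * CT) * 100
Total station capacity = 8 stations * 20 min = 160 min
Efficiency = 108 / 160 * 100 = 67.5%

67.5%


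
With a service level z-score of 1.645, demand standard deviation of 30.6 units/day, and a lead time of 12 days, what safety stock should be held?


Formula: SS = z * sigma_d * sqrt(LT)
sqrt(LT) = sqrt(12) = 3.4641
SS = 1.645 * 30.6 * 3.4641
SS = 174.4 units

174.4 units


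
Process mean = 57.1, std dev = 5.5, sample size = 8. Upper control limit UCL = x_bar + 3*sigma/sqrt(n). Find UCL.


UCL = 57.1 + 3 * 5.5 / sqrt(8)

62.93


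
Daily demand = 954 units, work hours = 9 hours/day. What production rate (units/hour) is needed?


Formula: Production Rate = Daily Demand / Available Hours
Rate = 954 units/day / 9 hours/day
Rate = 106.0 units/hour

106.0 units/hour


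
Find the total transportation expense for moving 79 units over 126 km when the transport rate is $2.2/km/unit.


TC = dist * cost * units = 126 * 2.2 * 79 = $21898.80

$21898.80


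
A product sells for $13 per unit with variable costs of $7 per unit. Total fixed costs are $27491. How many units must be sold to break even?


Formula: BEQ = Fixed Costs / (Price - Variable Cost)
Contribution margin = $13 - $7 = $6/unit
BEQ = ceil($27491 / $6/unit) = ceil(4581.83) = 4582 units

4582 units


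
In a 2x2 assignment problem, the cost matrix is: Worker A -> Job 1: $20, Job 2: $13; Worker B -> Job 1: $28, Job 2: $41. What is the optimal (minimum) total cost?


Option 1: A->1 + B->2 = $20 + $41 = $61
Option 2: A->2 + B->1 = $13 + $28 = $41
Min cost = min($61, $41) = $41

$41


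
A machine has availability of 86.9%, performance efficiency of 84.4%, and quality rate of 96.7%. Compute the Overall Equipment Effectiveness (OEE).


Formula: OEE = Availability * Performance * Quality / 10000
A * P = 86.9% * 84.4% / 100 = 73.34%
OEE = 73.34% * 96.7% / 100 = 70.9%

70.9%


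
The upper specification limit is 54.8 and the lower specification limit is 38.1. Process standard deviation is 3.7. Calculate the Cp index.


Cp = (54.8 - 38.1) / (6 * 3.7)

0.75


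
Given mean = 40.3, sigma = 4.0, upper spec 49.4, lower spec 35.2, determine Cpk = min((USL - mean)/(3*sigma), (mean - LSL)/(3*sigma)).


Cpu = (49.4 - 40.3) / (3 * 4.0) = 0.76
Cpl = (40.3 - 35.2) / (3 * 4.0) = 0.43
Cpk = min(0.76, 0.43) = 0.43

0.43


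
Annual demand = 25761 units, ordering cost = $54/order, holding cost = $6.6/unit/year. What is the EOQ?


Formula: EOQ = sqrt(2 * D * S / H)
Numerator: 2 * 25761 * 54 = 2782188
2DS/H = 2782188 / 6.6 = 421543.6
EOQ = sqrt(421543.6) = 649.3 units

649.3 units


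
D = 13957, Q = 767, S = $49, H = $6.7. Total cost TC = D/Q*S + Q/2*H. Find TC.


TC = 13957/767 * 49 + 767/2 * 6.7

$3461.10


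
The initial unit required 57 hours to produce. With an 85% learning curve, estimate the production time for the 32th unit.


Formula: T_n = T_1 * (learning_rate)^(log2(n)) where learning_rate = rate/100
Doublings = log2(32) = 5
T_n = 57 * 0.85^5
T_n = 57 * 0.4437 = 25.3 hours

25.3 hours


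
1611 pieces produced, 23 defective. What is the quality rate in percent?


Formula: Quality Rate = Good Pieces / Total Pieces * 100
Good pieces = 1611 - 23 = 1588
QR = 1588 / 1611 * 100 = 98.6%

98.6%


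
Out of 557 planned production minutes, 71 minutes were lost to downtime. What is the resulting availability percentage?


Formula: Availability = (Planned Time - Downtime) / Planned Time * 100
Uptime = 557 - 71 = 486 min
Availability = 486 / 557 * 100 = 87.3%

87.3%


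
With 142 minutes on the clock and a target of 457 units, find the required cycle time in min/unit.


Formula: CT = Available Time / Number of Units
CT = 142 min / 457 units
CT = 0.31 min/unit

0.31 min/unit


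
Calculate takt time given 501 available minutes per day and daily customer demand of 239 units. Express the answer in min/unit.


Formula: Takt Time = Available Production Time / Customer Demand
Takt = 501 min/day / 239 units/day
Takt = 2.1 min/unit

2.1 min/unit


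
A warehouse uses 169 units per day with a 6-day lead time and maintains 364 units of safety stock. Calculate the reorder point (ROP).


Formula: ROP = (Daily Demand * Lead Time) + Safety Stock
Demand during lead time = 169 * 6 = 1014 units
ROP = 1014 + 364 = 1378 units

1378 units


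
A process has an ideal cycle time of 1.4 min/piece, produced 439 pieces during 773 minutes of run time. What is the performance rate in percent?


Formula: Performance = (Ideal CT * Total Count) / Run Time * 100
Ideal output time = 1.4 * 439 = 614.6 min
Performance = 614.6 / 773 * 100 = 79.5%

79.5%


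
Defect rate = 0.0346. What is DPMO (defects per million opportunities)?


DPMO = defect_rate * 1000000 = 0.0346 * 1000000

34600


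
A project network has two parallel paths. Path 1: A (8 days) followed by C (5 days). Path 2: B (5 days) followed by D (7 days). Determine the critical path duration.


Path 1 = 8 + 5 = 13 days
Path 2 = 5 + 7 = 12 days
Duration = max(13, 12) = 13 days

13 days


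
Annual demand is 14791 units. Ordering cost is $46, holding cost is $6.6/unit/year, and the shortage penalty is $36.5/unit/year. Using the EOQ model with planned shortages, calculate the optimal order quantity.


Formula: EOQ* = sqrt(2DS/H) * sqrt((H+P)/P)
Base EOQ = sqrt(2*14791*46/6.6) = 454.07 units
Correction = sqrt((6.6+36.5)/36.5) = 1.08666
EOQ* = 454.07 * 1.08666 = 493.4 units

493.4 units


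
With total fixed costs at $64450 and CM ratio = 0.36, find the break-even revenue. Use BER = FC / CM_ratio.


Formula: BER = Fixed Costs / Contribution Margin Ratio
BER = $64450 / 0.36
BER = $179027.78 (to the nearest cent)

$179027.78


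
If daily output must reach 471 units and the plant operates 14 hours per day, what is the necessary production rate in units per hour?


Formula: Production Rate = Daily Demand / Available Hours
Rate = 471 units/day / 14 hours/day
Rate = 33.6 units/hour

33.6 units/hour


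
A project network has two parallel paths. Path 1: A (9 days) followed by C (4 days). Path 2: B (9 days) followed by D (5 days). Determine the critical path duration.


Path 1 = 9 + 4 = 13 days
Path 2 = 9 + 5 = 14 days
Duration = max(13, 14) = 14 days

14 days


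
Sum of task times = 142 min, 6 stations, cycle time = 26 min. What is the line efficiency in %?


Formula: Efficiency = Sum of Task Times / (N_stations * CT) * 100
Total station capacity = 6 stations * 26 min = 156 min
Efficiency = 142 / 156 * 100 = 91.0%

91.0%


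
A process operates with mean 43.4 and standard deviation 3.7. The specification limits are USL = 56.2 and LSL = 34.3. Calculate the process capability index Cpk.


Cpu = (56.2 - 43.4) / (3 * 3.7) = 1.15
Cpl = (43.4 - 34.3) / (3 * 3.7) = 0.82
Cpk = min(1.15, 0.82) = 0.82

0.82


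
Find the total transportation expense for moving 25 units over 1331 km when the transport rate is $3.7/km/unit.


TC = dist * cost * units = 1331 * 3.7 * 25 = $123117.50

$123117.50


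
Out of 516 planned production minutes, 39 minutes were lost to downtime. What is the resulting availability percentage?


Formula: Availability = (Planned Time - Downtime) / Planned Time * 100
Uptime = 516 - 39 = 477 min
Availability = 477 / 516 * 100 = 92.4%

92.4%


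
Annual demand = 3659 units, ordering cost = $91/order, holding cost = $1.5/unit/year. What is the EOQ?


Formula: EOQ = sqrt(2 * D * S / H)
Numerator: 2 * 3659 * 91 = 665938
2DS/H = 665938 / 1.5 = 443958.7
EOQ = sqrt(443958.7) = 666.3 units

666.3 units


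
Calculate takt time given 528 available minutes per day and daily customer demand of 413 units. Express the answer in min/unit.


Formula: Takt Time = Available Production Time / Customer Demand
Takt = 528 min/day / 413 units/day
Takt = 1.28 min/unit

1.28 min/unit


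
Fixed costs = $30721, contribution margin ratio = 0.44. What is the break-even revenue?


Formula: BER = Fixed Costs / Contribution Margin Ratio
BER = $30721 / 0.44
BER = $69820.45 (to the nearest cent)

$69820.45


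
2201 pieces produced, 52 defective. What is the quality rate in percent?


Formula: Quality Rate = Good Pieces / Total Pieces * 100
Good pieces = 2201 - 52 = 2149
QR = 2149 / 2201 * 100 = 97.6%

97.6%


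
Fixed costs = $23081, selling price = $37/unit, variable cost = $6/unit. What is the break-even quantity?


Formula: BEQ = Fixed Costs / (Price - Variable Cost)
Contribution margin = $37 - $6 = $31/unit
BEQ = ceil($23081 / $31/unit) = ceil(744.55) = 745 units

745 units


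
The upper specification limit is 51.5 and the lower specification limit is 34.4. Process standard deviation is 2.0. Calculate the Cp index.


Cp = (51.5 - 34.4) / (6 * 2.0)

1.43


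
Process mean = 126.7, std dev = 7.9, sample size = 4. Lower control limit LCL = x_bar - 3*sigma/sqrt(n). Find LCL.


LCL = 126.7 - 3 * 7.9 / sqrt(4)

114.85


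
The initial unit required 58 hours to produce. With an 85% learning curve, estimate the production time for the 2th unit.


Formula: T_n = T_1 * (learning_rate)^(log2(n)) where learning_rate = rate/100
Doublings = log2(2) = 1
T_n = 58 * 0.85^1
T_n = 58 * 0.85 = 49.3 hours

49.3 hours


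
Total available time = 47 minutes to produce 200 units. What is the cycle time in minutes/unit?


Formula: CT = Available Time / Number of Units
CT = 47 min / 200 units
CT = 0.24 min/unit

0.24 min/unit


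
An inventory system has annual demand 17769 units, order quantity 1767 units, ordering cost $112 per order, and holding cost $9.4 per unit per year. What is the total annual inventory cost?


TC = 17769/1767 * 112 + 1767/2 * 9.4

$9431.18


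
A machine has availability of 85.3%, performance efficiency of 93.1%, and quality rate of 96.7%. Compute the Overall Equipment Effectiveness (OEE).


Formula: OEE = Availability * Performance * Quality / 10000
A * P = 85.3% * 93.1% / 100 = 79.41%
OEE = 79.41% * 96.7% / 100 = 76.8%

76.8%


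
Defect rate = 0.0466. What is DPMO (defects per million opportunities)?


DPMO = defect_rate * 1000000 = 0.0466 * 1000000

46600


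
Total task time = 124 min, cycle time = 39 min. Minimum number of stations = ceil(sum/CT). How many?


Formula: N_min = ceil(Sum of Task Times / Cycle Time)
N_min = ceil(124 min / 39 min) = ceil(3.1795)
N_min = 4 stations

4


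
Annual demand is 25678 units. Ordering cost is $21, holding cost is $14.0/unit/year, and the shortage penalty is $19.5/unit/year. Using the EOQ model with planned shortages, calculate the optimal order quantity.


Formula: EOQ* = sqrt(2DS/H) * sqrt((H+P)/P)
Base EOQ = sqrt(2*25678*21/14.0) = 277.55 units
Correction = sqrt((14.0+19.5)/19.5) = 1.31071
EOQ* = 277.55 * 1.31071 = 363.8 units

363.8 units


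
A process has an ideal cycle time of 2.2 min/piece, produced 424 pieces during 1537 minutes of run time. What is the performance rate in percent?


Formula: Performance = (Ideal CT * Total Count) / Run Time * 100
Ideal output time = 2.2 * 424 = 932.8 min
Performance = 932.8 / 1537 * 100 = 60.7%

60.7%


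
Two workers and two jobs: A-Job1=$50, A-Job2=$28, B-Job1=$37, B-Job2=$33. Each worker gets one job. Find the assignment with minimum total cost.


Option 1: A->1 + B->2 = $50 + $33 = $83
Option 2: A->2 + B->1 = $28 + $37 = $65
Min cost = min($83, $65) = $65

$65


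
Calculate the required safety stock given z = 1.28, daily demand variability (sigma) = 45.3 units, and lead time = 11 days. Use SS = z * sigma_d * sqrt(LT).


Formula: SS = z * sigma_d * sqrt(LT)
sqrt(LT) = sqrt(11) = 3.3166
SS = 1.28 * 45.3 * 3.3166
SS = 192.3 units

192.3 units


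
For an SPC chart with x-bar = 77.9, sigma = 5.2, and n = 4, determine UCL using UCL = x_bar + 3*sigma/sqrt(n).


UCL = 77.9 + 3 * 5.2 / sqrt(4)

85.7


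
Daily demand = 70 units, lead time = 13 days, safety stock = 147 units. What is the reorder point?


Formula: ROP = (Daily Demand * Lead Time) + Safety Stock
Demand during lead time = 70 * 13 = 910 units
ROP = 910 + 147 = 1057 units

1057 units


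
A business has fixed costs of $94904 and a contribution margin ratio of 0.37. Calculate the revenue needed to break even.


Formula: BER = Fixed Costs / Contribution Margin Ratio
BER = $94904 / 0.37
BER = $256497.30 (to the nearest cent)

$256497.30


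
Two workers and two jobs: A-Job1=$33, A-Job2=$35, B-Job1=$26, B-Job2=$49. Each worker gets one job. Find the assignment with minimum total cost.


Option 1: A->1 + B->2 = $33 + $49 = $82
Option 2: A->2 + B->1 = $35 + $26 = $61
Min cost = min($82, $61) = $61

$61


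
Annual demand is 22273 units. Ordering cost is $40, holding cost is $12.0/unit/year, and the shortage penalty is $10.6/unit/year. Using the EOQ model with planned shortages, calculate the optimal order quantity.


Formula: EOQ* = sqrt(2DS/H) * sqrt((H+P)/P)
Base EOQ = sqrt(2*22273*40/12.0) = 385.34 units
Correction = sqrt((12.0+10.6)/10.6) = 1.46016
EOQ* = 385.34 * 1.46016 = 562.7 units

562.7 units


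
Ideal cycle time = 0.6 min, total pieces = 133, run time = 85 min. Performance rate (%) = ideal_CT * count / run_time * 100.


Formula: Performance = (Ideal CT * Total Count) / Run Time * 100
Ideal output time = 0.6 * 133 = 79.8 min
Performance = 79.8 / 85 * 100 = 93.9%

93.9%


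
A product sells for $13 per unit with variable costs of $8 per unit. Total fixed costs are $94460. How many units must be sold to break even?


Formula: BEQ = Fixed Costs / (Price - Variable Cost)
Contribution margin = $13 - $8 = $5/unit
BEQ = ceil($94460 / $5/unit) = ceil(18892.0) = 18892 units

18892 units


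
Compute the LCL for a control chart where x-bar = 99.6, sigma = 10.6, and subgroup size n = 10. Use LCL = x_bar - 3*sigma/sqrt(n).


LCL = 99.6 - 3 * 10.6 / sqrt(10)

89.54


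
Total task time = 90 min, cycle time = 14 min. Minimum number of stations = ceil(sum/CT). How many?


Formula: N_min = ceil(Sum of Task Times / Cycle Time)
N_min = ceil(90 min / 14 min) = ceil(6.4286)
N_min = 7 stations

7


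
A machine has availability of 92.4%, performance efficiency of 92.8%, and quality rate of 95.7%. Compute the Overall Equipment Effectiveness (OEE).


Formula: OEE = Availability * Performance * Quality / 10000
A * P = 92.4% * 92.8% / 100 = 85.75%
OEE = 85.75% * 95.7% / 100 = 82.1%

82.1%


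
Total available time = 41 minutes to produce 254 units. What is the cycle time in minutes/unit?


Formula: CT = Available Time / Number of Units
CT = 41 min / 254 units
CT = 0.16 min/unit

0.16 min/unit


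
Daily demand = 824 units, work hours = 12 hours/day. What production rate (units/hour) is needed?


Formula: Production Rate = Daily Demand / Available Hours
Rate = 824 units/day / 12 hours/day
Rate = 68.7 units/hour

68.7 units/hour


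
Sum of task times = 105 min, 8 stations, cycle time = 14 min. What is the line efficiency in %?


Formula: Efficiency = Sum of Task Times / (N_stations * CT) * 100
Total station capacity = 8 stations * 14 min = 112 min
Efficiency = 105 / 112 * 100 = 93.8%

93.8%


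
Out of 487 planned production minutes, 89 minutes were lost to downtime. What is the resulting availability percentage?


Formula: Availability = (Planned Time - Downtime) / Planned Time * 100
Uptime = 487 - 89 = 398 min
Availability = 398 / 487 * 100 = 81.7%

81.7%


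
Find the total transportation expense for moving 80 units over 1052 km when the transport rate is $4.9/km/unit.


TC = dist * cost * units = 1052 * 4.9 * 80 = $412384.00

$412384.00


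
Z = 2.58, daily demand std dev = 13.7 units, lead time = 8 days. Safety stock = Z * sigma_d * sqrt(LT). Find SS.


Formula: SS = z * sigma_d * sqrt(LT)
sqrt(LT) = sqrt(8) = 2.8284
SS = 2.58 * 13.7 * 2.8284
SS = 100.0 units

100.0 units


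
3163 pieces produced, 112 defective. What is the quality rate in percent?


Formula: Quality Rate = Good Pieces / Total Pieces * 100
Good pieces = 3163 - 112 = 3051
QR = 3051 / 3163 * 100 = 96.5%

96.5%


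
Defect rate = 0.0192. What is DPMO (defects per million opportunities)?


DPMO = defect_rate * 1000000 = 0.0192 * 1000000

19200


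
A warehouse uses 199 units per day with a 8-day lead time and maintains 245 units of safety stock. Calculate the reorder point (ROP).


Formula: ROP = (Daily Demand * Lead Time) + Safety Stock
Demand during lead time = 199 * 8 = 1592 units
ROP = 1592 + 245 = 1837 units

1837 units


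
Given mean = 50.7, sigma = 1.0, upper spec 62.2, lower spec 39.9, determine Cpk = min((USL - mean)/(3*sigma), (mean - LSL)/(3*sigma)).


Cpu = (62.2 - 50.7) / (3 * 1.0) = 3.83
Cpl = (50.7 - 39.9) / (3 * 1.0) = 3.6
Cpk = min(3.83, 3.6) = 3.6

3.6


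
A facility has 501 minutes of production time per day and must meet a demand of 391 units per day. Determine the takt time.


Formula: Takt Time = Available Production Time / Customer Demand
Takt = 501 min/day / 391 units/day
Takt = 1.28 min/unit

1.28 min/unit


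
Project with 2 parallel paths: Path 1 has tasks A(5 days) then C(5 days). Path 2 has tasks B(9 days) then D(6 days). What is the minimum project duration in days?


Path 1 = 5 + 5 = 10 days
Path 2 = 9 + 6 = 15 days
Duration = max(10, 15) = 15 days

15 days


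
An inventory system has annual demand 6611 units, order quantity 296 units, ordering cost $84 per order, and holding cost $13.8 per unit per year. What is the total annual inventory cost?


TC = 6611/296 * 84 + 296/2 * 13.8

$3918.49


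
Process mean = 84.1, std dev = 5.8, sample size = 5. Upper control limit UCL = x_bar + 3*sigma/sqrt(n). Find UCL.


UCL = 84.1 + 3 * 5.8 / sqrt(5)

91.88


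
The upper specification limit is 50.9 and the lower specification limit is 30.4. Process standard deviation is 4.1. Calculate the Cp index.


Cp = (50.9 - 30.4) / (6 * 4.1)

0.83


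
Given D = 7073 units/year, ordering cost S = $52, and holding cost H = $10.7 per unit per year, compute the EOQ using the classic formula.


Formula: EOQ = sqrt(2 * D * S / H)
Numerator: 2 * 7073 * 52 = 735592
2DS/H = 735592 / 10.7 = 68746.9
EOQ = sqrt(68746.9) = 262.2 units

262.2 units


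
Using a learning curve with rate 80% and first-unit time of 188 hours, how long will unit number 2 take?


Formula: T_n = T_1 * (learning_rate)^(log2(n)) where learning_rate = rate/100
Doublings = log2(2) = 1
T_n = 188 * 0.8^1
T_n = 188 * 0.8 = 150.4 hours

150.4 hours


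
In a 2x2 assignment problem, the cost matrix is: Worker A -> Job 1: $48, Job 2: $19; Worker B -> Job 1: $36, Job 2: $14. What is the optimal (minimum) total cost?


Option 1: A->1 + B->2 = $48 + $14 = $62
Option 2: A->2 + B->1 = $19 + $36 = $55
Min cost = min($62, $55) = $55

$55


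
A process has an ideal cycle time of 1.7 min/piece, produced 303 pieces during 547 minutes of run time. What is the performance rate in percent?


Formula: Performance = (Ideal CT * Total Count) / Run Time * 100
Ideal output time = 1.7 * 303 = 515.1 min
Performance = 515.1 / 547 * 100 = 94.2%

94.2%


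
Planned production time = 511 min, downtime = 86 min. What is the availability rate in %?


Formula: Availability = (Planned Time - Downtime) / Planned Time * 100
Uptime = 511 - 86 = 425 min
Availability = 425 / 511 * 100 = 83.2%

83.2%


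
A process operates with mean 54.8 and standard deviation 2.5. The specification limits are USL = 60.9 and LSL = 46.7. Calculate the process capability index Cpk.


Cpu = (60.9 - 54.8) / (3 * 2.5) = 0.81
Cpl = (54.8 - 46.7) / (3 * 2.5) = 1.08
Cpk = min(0.81, 1.08) = 0.81

0.81


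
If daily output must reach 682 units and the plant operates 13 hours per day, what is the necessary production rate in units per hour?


Formula: Production Rate = Daily Demand / Available Hours
Rate = 682 units/day / 13 hours/day
Rate = 52.5 units/hour

52.5 units/hour


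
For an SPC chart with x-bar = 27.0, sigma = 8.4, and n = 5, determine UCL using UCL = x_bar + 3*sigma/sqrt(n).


UCL = 27.0 + 3 * 8.4 / sqrt(5)

38.27


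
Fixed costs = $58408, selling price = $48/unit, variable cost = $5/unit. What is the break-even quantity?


Formula: BEQ = Fixed Costs / (Price - Variable Cost)
Contribution margin = $48 - $5 = $43/unit
BEQ = ceil($58408 / $43/unit) = ceil(1358.33) = 1359 units

1359 units


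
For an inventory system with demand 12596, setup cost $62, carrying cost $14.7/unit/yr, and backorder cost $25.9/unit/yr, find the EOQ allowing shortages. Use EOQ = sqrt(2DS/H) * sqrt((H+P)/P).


Formula: EOQ* = sqrt(2DS/H) * sqrt((H+P)/P)
Base EOQ = sqrt(2*12596*62/14.7) = 325.96 units
Correction = sqrt((14.7+25.9)/25.9) = 1.25203
EOQ* = 325.96 * 1.25203 = 408.1 units

408.1 units


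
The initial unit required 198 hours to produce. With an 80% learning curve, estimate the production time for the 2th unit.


Formula: T_n = T_1 * (learning_rate)^(log2(n)) where learning_rate = rate/100
Doublings = log2(2) = 1
T_n = 198 * 0.8^1
T_n = 198 * 0.8 = 158.4 hours

158.4 hours


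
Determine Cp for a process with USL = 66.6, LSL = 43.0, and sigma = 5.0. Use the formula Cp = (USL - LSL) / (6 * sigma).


Cp = (66.6 - 43.0) / (6 * 5.0)

0.79


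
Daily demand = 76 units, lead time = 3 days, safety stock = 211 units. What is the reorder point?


Formula: ROP = (Daily Demand * Lead Time) + Safety Stock
Demand during lead time = 76 * 3 = 228 units
ROP = 228 + 211 = 439 units

439 units


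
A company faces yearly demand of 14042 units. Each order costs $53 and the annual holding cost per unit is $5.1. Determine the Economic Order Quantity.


Formula: EOQ = sqrt(2 * D * S / H)
Numerator: 2 * 14042 * 53 = 1488452
2DS/H = 1488452 / 5.1 = 291853.3
EOQ = sqrt(291853.3) = 540.2 units

540.2 units


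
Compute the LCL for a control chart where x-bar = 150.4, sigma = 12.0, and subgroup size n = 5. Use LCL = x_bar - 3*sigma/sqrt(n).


LCL = 150.4 - 3 * 12.0 / sqrt(5)

134.3


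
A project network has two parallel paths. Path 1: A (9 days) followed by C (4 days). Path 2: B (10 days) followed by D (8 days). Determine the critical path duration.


Path 1 = 9 + 4 = 13 days
Path 2 = 10 + 8 = 18 days
Duration = max(13, 18) = 18 days

18 days


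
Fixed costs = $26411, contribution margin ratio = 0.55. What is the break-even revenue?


Formula: BER = Fixed Costs / Contribution Margin Ratio
BER = $26411 / 0.55
BER = $48020.00 (to the nearest cent)

$48020.00


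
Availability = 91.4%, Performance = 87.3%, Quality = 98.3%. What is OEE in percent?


Formula: OEE = Availability * Performance * Quality / 10000
A * P = 91.4% * 87.3% / 100 = 79.79%
OEE = 79.79% * 98.3% / 100 = 78.4%

78.4%


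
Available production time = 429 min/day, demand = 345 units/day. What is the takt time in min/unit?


Formula: Takt Time = Available Production Time / Customer Demand
Takt = 429 min/day / 345 units/day
Takt = 1.24 min/unit

1.24 min/unit


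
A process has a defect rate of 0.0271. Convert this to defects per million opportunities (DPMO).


DPMO = defect_rate * 1000000 = 0.0271 * 1000000

27100


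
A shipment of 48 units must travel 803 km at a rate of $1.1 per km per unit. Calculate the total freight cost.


TC = dist * cost * units = 803 * 1.1 * 48 = $42398.40

$42398.40


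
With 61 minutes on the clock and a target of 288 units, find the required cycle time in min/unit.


Formula: CT = Available Time / Number of Units
CT = 61 min / 288 units
CT = 0.21 min/unit

0.21 min/unit


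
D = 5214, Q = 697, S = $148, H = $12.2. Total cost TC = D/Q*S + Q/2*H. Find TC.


TC = 5214/697 * 148 + 697/2 * 12.2

$5358.83


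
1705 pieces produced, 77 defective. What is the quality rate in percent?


Formula: Quality Rate = Good Pieces / Total Pieces * 100
Good pieces = 1705 - 77 = 1628
QR = 1628 / 1705 * 100 = 95.5%

95.5%


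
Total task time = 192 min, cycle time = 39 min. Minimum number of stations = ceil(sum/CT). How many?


Formula: N_min = ceil(Sum of Task Times / Cycle Time)
N_min = ceil(192 min / 39 min) = ceil(4.9231)
N_min = 5 stations

5


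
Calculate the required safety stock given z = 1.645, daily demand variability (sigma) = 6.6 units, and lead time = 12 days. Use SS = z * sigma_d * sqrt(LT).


Formula: SS = z * sigma_d * sqrt(LT)
sqrt(LT) = sqrt(12) = 3.4641
SS = 1.645 * 6.6 * 3.4641
SS = 37.6 units

37.6 units


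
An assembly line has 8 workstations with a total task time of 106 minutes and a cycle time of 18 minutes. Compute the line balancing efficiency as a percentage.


Formula: Efficiency = Sum of Task Times / (N_stations * CT) * 100
Total station capacity = 8 stations * 18 min = 144 min
Efficiency = 106 / 144 * 100 = 73.6%

73.6%


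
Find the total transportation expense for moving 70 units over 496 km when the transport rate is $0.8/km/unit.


TC = dist * cost * units = 496 * 0.8 * 70 = $27776.00

$27776.00


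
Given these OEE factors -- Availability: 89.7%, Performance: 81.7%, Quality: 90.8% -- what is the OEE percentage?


Formula: OEE = Availability * Performance * Quality / 10000
A * P = 89.7% * 81.7% / 100 = 73.28%
OEE = 73.28% * 90.8% / 100 = 66.5%

66.5%


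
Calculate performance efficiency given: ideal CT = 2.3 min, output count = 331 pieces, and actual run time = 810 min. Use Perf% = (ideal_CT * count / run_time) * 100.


Formula: Performance = (Ideal CT * Total Count) / Run Time * 100
Ideal output time = 2.3 * 331 = 761.3 min
Performance = 761.3 / 810 * 100 = 94.0%

94.0%


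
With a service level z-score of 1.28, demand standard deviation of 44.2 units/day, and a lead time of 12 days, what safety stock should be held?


Formula: SS = z * sigma_d * sqrt(LT)
sqrt(LT) = sqrt(12) = 3.4641
SS = 1.28 * 44.2 * 3.4641
SS = 196.0 units

196.0 units


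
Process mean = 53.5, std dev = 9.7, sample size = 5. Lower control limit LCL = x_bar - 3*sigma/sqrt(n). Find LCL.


LCL = 53.5 - 3 * 9.7 / sqrt(5)

40.49


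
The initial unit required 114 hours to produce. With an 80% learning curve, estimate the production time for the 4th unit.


Formula: T_n = T_1 * (learning_rate)^(log2(n)) where learning_rate = rate/100
Doublings = log2(4) = 2
T_n = 114 * 0.8^2
T_n = 114 * 0.64 = 73.0 hours

73.0 hours


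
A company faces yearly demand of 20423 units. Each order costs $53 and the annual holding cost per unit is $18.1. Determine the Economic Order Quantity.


Formula: EOQ = sqrt(2 * D * S / H)
Numerator: 2 * 20423 * 53 = 2164838
2DS/H = 2164838 / 18.1 = 119604.3
EOQ = sqrt(119604.3) = 345.8 units

345.8 units


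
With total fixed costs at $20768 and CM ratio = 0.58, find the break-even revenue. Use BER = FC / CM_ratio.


Formula: BER = Fixed Costs / Contribution Margin Ratio
BER = $20768 / 0.58
BER = $35806.90 (to the nearest cent)

$35806.90


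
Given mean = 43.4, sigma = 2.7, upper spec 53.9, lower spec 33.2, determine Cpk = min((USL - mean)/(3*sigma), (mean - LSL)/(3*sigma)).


Cpu = (53.9 - 43.4) / (3 * 2.7) = 1.3
Cpl = (43.4 - 33.2) / (3 * 2.7) = 1.26
Cpk = min(1.3, 1.26) = 1.26

1.26


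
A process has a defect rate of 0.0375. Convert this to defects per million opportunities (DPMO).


DPMO = defect_rate * 1000000 = 0.0375 * 1000000

37500


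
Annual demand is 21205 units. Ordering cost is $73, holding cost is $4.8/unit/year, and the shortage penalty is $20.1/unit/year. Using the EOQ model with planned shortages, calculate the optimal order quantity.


Formula: EOQ* = sqrt(2DS/H) * sqrt((H+P)/P)
Base EOQ = sqrt(2*21205*73/4.8) = 803.11 units
Correction = sqrt((4.8+20.1)/20.1) = 1.11302
EOQ* = 803.11 * 1.11302 = 893.9 units

893.9 units


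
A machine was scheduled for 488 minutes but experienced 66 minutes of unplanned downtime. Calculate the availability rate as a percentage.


Formula: Availability = (Planned Time - Downtime) / Planned Time * 100
Uptime = 488 - 66 = 422 min
Availability = 422 / 488 * 100 = 86.5%

86.5%


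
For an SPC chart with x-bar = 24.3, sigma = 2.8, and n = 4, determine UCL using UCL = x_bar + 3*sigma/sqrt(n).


UCL = 24.3 + 3 * 2.8 / sqrt(4)

28.5


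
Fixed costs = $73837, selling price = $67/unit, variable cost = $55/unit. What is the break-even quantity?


Formula: BEQ = Fixed Costs / (Price - Variable Cost)
Contribution margin = $67 - $55 = $12/unit
BEQ = ceil($73837 / $12/unit) = ceil(6153.08) = 6154 units

6154 units


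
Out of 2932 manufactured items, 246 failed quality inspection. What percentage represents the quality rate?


Formula: Quality Rate = Good Pieces / Total Pieces * 100
Good pieces = 2932 - 246 = 2686
QR = 2686 / 2932 * 100 = 91.6%

91.6%


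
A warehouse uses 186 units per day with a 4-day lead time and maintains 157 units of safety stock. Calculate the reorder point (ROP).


Formula: ROP = (Daily Demand * Lead Time) + Safety Stock
Demand during lead time = 186 * 4 = 744 units
ROP = 744 + 157 = 901 units

901 units


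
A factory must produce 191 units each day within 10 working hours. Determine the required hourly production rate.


Formula: Production Rate = Daily Demand / Available Hours
Rate = 191 units/day / 10 hours/day
Rate = 19.1 units/hour

19.1 units/hour


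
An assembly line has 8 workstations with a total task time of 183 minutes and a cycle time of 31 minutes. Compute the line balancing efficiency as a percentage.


Formula: Efficiency = Sum of Task Times / (N_stations * CT) * 100
Total station capacity = 8 stations * 31 min = 248 min
Efficiency = 183 / 248 * 100 = 73.8%

73.8%


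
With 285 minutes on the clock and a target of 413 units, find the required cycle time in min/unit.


Formula: CT = Available Time / Number of Units
CT = 285 min / 413 units
CT = 0.69 min/unit

0.69 min/unit


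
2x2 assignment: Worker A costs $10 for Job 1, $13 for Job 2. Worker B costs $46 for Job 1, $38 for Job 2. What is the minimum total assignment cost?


Option 1: A->1 + B->2 = $10 + $38 = $48
Option 2: A->2 + B->1 = $13 + $46 = $59
Min cost = min($48, $59) = $48

$48


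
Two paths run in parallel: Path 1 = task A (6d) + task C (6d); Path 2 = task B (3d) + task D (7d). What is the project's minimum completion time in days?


Path 1 = 6 + 6 = 12 days
Path 2 = 3 + 7 = 10 days
Duration = max(12, 10) = 12 days

12 days


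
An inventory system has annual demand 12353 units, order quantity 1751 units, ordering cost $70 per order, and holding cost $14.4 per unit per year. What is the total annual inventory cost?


TC = 12353/1751 * 70 + 1751/2 * 14.4

$13101.04


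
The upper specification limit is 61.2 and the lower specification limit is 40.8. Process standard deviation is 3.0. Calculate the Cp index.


Cp = (61.2 - 40.8) / (6 * 3.0)

1.13


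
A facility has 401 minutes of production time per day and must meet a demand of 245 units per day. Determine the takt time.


Formula: Takt Time = Available Production Time / Customer Demand
Takt = 401 min/day / 245 units/day
Takt = 1.64 min/unit

1.64 min/unit


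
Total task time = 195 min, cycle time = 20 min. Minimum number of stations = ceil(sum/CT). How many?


Formula: N_min = ceil(Sum of Task Times / Cycle Time)
N_min = ceil(195 min / 20 min) = ceil(9.75)
N_min = 10 stations

10


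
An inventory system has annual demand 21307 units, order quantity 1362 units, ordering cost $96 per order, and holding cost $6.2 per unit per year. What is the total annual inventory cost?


TC = 21307/1362 * 96 + 1362/2 * 6.2

$5724.01


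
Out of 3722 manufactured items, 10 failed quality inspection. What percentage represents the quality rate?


Formula: Quality Rate = Good Pieces / Total Pieces * 100
Good pieces = 3722 - 10 = 3712
QR = 3712 / 3722 * 100 = 99.7%

99.7%


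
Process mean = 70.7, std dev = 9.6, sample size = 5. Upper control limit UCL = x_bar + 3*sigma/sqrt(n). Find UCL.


UCL = 70.7 + 3 * 9.6 / sqrt(5)

83.58


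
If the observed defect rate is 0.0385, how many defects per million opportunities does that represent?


DPMO = defect_rate * 1000000 = 0.0385 * 1000000

38500


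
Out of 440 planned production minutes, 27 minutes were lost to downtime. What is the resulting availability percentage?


Formula: Availability = (Planned Time - Downtime) / Planned Time * 100
Uptime = 440 - 27 = 413 min
Availability = 413 / 440 * 100 = 93.9%

93.9%
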